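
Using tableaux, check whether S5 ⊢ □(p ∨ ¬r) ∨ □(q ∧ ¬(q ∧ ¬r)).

No, not valid

Tableau for the negation ¬(□(p ∨ ¬r) ∨ □(q ∧ ¬(q ∧ ¬r))):
1. ¬(□(p ∨ ¬r) ∨ □(q ∧ ¬(q ∧ ¬r))), u
2. ¬□(p ∨ ¬r), u
3. ¬□(q ∧ ¬(q ∧ ¬r)), u
4. ¬(p ∨ ¬r), v
5. ¬p, v
6. r, v
7. ¬(q ∧ ¬(q ∧ ¬r)), w
8. q ∧ ¬r, w
9. q, w
10. ¬r, w
Accessibility: uRu, uRv, uRw, vRu, vRv, vRw, wRu, wRv, wRw
The negation has an open branch (countermodel exists).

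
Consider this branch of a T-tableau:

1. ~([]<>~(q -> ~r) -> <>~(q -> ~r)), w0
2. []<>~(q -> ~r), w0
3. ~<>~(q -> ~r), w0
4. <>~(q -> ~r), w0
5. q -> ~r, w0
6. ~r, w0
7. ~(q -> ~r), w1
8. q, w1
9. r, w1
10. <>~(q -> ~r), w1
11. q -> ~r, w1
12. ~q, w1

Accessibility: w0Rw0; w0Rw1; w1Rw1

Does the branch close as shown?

Both q and ~q appear at w1.

Yes, closed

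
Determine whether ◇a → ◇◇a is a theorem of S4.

Tableau for the negation ¬(◇a → ◇◇a):
1. ¬(◇a → ◇◇a), u
2. ◇a, u   [¬→-rule on 1]
3. ¬◇◇a, u   [¬→-rule on 1]
4. ¬◇a, u   [¬◇-rule on 3 via uRu]
5. ¬a, u   [¬◇-rule on 4 via uRu]
6. a, v   [◇-rule on 2: fresh world v, uRv]
7. ¬◇a, v   [¬◇-rule on 3 via uRv]
8. ¬a, v   [¬◇-rule on 4 via uRv]
Accessibility: uRu, uRv, vRv
Branch closes: a and ¬a both at v.
All branches of the negation close; one closing branch shown above.

Yes, valid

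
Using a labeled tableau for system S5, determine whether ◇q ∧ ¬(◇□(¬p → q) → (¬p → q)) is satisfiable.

No, unsatisfiable

1. ◇q ∧ ¬(◇□(¬p → q) → (¬p → q)), w0
2. ◇q, w0   [∧-rule on 1]
3. ¬(◇□(¬p → q) → (¬p → q)), w0   [∧-rule on 1]
4. ◇□(¬p → q), w0   [¬→-rule on 3]
5. ¬(¬p → q), w0   [¬→-rule on 3]
6. ¬p, w0   [¬→-rule on 5]
7. ¬q, w0   [¬→-rule on 5]
8. q, w1   [◇-rule on 2: fresh world w1, w0Rw1]
9. □(¬p → q), w2   [◇-rule on 4: fresh world w2, w0Rw2]
10. ¬p → q, w0   [□-rule on 9 via w2Rw0]
11. ¬p → q, w1   [□-rule on 9 via w2Rw1]
12. ¬p → q, w2   [□-rule on 9 via w2Rw2]
13. q, w0   [→-rule on 10 (branches; this branch)]
Accessibility: w0Rw0, w0Rw1, w0Rw2, w1Rw0, w1Rw1, w1Rw2, w2Rw0, w2Rw1, w2Rw2
Branch closes: q and ¬q both at w0.
All branches of the tableau close; one closing branch shown above.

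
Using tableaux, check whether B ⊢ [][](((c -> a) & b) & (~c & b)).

Tableau for the negation ~[][](((c -> a) & b) & (~c & b)):
1. ~[][](((c -> a) & b) & (~c & b)), 0
2. ~[](((c -> a) & b) & (~c & b)), 1
3. ~(((c -> a) & b) & (~c & b)), 2
4. ~(~c & b), 2
5. ~b, 2
Accessibility: 0R0, 0R1, 1R0, 1R1, 1R2, 2R1, 2R2
The negation has an open branch (countermodel exists).

No, not valid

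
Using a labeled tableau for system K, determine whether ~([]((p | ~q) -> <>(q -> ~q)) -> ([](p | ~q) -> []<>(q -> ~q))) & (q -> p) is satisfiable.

1. ~([]((p | ~q) -> <>(q -> ~q)) -> ([](p | ~q) -> []<>(q -> ~q))) & (q -> p), w0
2. ~([]((p | ~q) -> <>(q -> ~q)) -> ([](p | ~q) -> []<>(q -> ~q))), w0
3. q -> p, w0
4. []((p | ~q) -> <>(q -> ~q)), w0
5. ~([](p | ~q) -> []<>(q -> ~q)), w0
6. [](p | ~q), w0
7. ~[]<>(q -> ~q), w0
8. p, w0
9. ~<>(q -> ~q), w1
10. (p | ~q) -> <>(q -> ~q), w1
11. p | ~q, w1
12. <>(q -> ~q), w1
13. ~q, w1
14. q -> ~q, w2
15. ~(q -> ~q), w2
16. q, w2
17. ~q, w2
Accessibility: w0Rw1, w1Rw2
Branch closes: q and ~q both at w2.
Every branch closes; the branch above is one of them.

Unsatisfiable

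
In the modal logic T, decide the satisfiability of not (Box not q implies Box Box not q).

1. not (Box not q implies Box Box not q), u
2. Box not q, u   [neg-implies-rule on 1]
3. not Box Box not q, u   [neg-implies-rule on 1]
4. not q, u   [Box-rule on 2 via uRu]
5. not Box not q, v   [neg-Box-rule on 3: fresh world v, uRv]
6. not q, v   [Box-rule on 2 via uRv]
7. q, w   [neg-Box-rule on 5: fresh world w, vRw]
Accessibility: uRu, uRv, vRv, vRw, wRw

Satisfiable (open branch found)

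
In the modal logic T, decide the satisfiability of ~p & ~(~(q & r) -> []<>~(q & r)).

Yes, satisfiable

1. ~p & ~(~(q & r) -> []<>~(q & r)), w0
2. ~p, w0   [&-rule on 1]
3. ~(~(q & r) -> []<>~(q & r)), w0   [&-rule on 1]
4. ~(q & r), w0   [~->-rule on 3]
5. ~[]<>~(q & r), w0   [~->-rule on 3]
6. ~r, w0   [~&-rule on 4 (branches; this branch)]
7. ~<>~(q & r), w1   [~[]-rule on 5: fresh world w1, w0Rw1]
8. q & r, w1   [~<>-rule on 7 via w1Rw1]
9. q, w1   [&-rule on 8]
10. r, w1   [&-rule on 8]
Accessibility: w0Rw0, w0Rw1, w1Rw1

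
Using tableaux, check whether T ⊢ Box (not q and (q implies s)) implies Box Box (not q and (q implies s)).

Tableau for the negation not (Box (not q and (q implies s)) implies Box Box (not q and (q implies s))):
1. not (Box (not q and (q implies s)) implies Box Box (not q and (q implies s))), u
2. Box (not q and (q implies s)), u
3. not Box Box (not q and (q implies s)), u
4. not q and (q implies s), u
5. not q, u
6. q implies s, u
7. s, u
8. not Box (not q and (q implies s)), v
9. not q and (q implies s), v
10. not q, v
11. q implies s, v
12. s, v
13. not (not q and (q implies s)), w
14. not (q implies s), w
15. q, w
16. not s, w
Accessibility: uRu, uRv, vRv, vRw, wRw
The negation has an open branch (countermodel exists).

Not valid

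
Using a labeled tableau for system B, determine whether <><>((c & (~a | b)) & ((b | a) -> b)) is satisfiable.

Satisfiable

1. <><>((c & (~a | b)) & ((b | a) -> b)), 0
2. <>((c & (~a | b)) & ((b | a) -> b)), 1   [<>-rule on 1: fresh world 1, 0R1]
3. (c & (~a | b)) & ((b | a) -> b), 2   [<>-rule on 2: fresh world 2, 1R2]
4. c & (~a | b), 2   [&-rule on 3]
5. (b | a) -> b, 2   [&-rule on 3]
6. c, 2   [&-rule on 4]
7. ~a | b, 2   [&-rule on 4]
8. b, 2   [->-rule on 5 (branches; this branch)]
Accessibility: 0R0, 0R1, 1R0, 1R1, 1R2, 2R1, 2R2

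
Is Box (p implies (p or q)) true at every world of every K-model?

Valid in K

Tableau for the negation not Box (p implies (p or q)):
1. not Box (p implies (p or q)), w0
2. not (p implies (p or q)), w1   [neg-Box-rule on 1: fresh world w1, w0Rw1]
3. p, w1   [neg-implies-rule on 2]
4. not (p or q), w1   [neg-implies-rule on 2]
5. not p, w1   [neg-or-rule on 4]
6. not q, w1   [neg-or-rule on 4]
Accessibility: w0Rw1
Branch closes: p and not p both at w1.
All branches of the negation close; one closing branch shown above.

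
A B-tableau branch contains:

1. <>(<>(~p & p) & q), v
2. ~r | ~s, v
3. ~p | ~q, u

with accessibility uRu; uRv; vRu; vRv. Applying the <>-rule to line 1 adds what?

a fresh world w with vRw, and <>(~p & p) & q at w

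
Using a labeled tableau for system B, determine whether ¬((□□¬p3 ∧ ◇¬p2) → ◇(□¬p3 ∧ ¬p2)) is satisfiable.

1. ¬((□□¬p3 ∧ ◇¬p2) → ◇(□¬p3 ∧ ¬p2)), u
2. □□¬p3 ∧ ◇¬p2, u   [¬→-rule on 1]
3. ¬◇(□¬p3 ∧ ¬p2), u   [¬→-rule on 1]
4. □□¬p3, u   [∧-rule on 2]
5. ◇¬p2, u   [∧-rule on 2]
6. ¬(□¬p3 ∧ ¬p2), u   [¬◇-rule on 3 via uRu]
7. □¬p3, u   [□-rule on 4 via uRu]
8. ¬p3, u   [□-rule on 7 via uRu]
9. ¬□¬p3, u   [¬∧-rule on 6 (branches; this branch)]
10. ¬p2, v   [◇-rule on 5: fresh world v, uRv]
11. ¬(□¬p3 ∧ ¬p2), v   [¬◇-rule on 3 via uRv]
12. □¬p3, v   [□-rule on 4 via uRv]
13. ¬p3, v   [□-rule on 7 via uRv]
14. ¬□¬p3, v   [¬∧-rule on 11 (branches; this branch)]
15. p3, w   [¬□-rule on 9: fresh world w, uRw]
16. ¬(□¬p3 ∧ ¬p2), w   [¬◇-rule on 3 via uRw]
17. □¬p3, w   [□-rule on 4 via uRw]
18. ¬p3, w   [□-rule on 7 via uRw]
Accessibility: uRu, uRv, uRw, vRu, vRv, wRu, wRw
Branch closes: p3 and ¬p3 both at w.
Every branch closes; the branch above is one of them.

Unsatisfiable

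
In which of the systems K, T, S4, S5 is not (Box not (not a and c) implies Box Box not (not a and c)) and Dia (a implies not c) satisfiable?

T-tableau for the formula:
1. not (Box not (not a and c) implies Box Box not (not a and c)) and Dia (a implies not c), u
2. not (Box not (not a and c) implies Box Box not (not a and c)), u
3. Dia (a implies not c), u
4. Box not (not a and c), u
5. not Box Box not (not a and c), u
6. not (not a and c), u
7. not c, u
8. a implies not c, v
9. not (not a and c), v
10. not c, v
11. not Box not (not a and c), w
12. not (not a and c), w
13. not c, w
14. not a and c, x
15. not a, x
16. c, x
Accessibility: uRu, uRv, uRw, vRv, wRw, wRx, xRx
Complete open branch: satisfiable in T, hence also in K (this T-model is also a K-model).
S4-tableau for the formula:
1. not (Box not (not a and c) implies Box Box not (not a and c)) and Dia (a implies not c), u
2. not (Box not (not a and c) implies Box Box not (not a and c)), u
3. Dia (a implies not c), u
4. Box not (not a and c), u
5. not Box Box not (not a and c), u
6. not (not a and c), u
7. not c, u
8. a implies not c, v
9. not (not a and c), v
10. not c, v
11. not Box not (not a and c), w
12. not (not a and c), w
13. not c, w
14. not a and c, x
15. not a, x
16. c, x
17. not (not a and c), x
18. not c, x
Accessibility: uRu, uRv, uRw, uRx, vRv, wRw, wRx, xRx
Branch closes: c and not c both at x.
Every branch closes (one shown): unsatisfiable in S4, hence also in S5 (every S5-frame is an S4-frame).

K, T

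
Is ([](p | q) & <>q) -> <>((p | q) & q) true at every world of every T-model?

Valid in T

Tableau for the negation ~(([](p | q) & <>q) -> <>((p | q) & q)):
1. ~(([](p | q) & <>q) -> <>((p | q) & q)), u
2. [](p | q) & <>q, u   [~->-rule on 1]
3. ~<>((p | q) & q), u   [~->-rule on 1]
4. [](p | q), u   [&-rule on 2]
5. <>q, u   [&-rule on 2]
6. ~((p | q) & q), u   [~<>-rule on 3 via uRu]
7. p | q, u   [[]-rule on 4 via uRu]
8. ~q, u   [~&-rule on 6 (branches; this branch)]
9. p, u   [|-rule on 7 (branches; this branch)]
10. q, v   [<>-rule on 5: fresh world v, uRv]
11. ~((p | q) & q), v   [~<>-rule on 3 via uRv]
12. p | q, v   [[]-rule on 4 via uRv]
13. ~(p | q), v   [~&-rule on 11 (branches; this branch)]
14. ~p, v   [~|-rule on 13]
15. ~q, v   [~|-rule on 13]
Accessibility: uRu, uRv, vRv
Branch closes: q and ~q both at v.
Every branch of the negation's tableau closes; the branch above is one of them.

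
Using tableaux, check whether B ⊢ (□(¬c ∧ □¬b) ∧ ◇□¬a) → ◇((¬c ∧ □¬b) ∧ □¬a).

Valid

Tableau for the negation ¬((□(¬c ∧ □¬b) ∧ ◇□¬a) → ◇((¬c ∧ □¬b) ∧ □¬a)):
1. ¬((□(¬c ∧ □¬b) ∧ ◇□¬a) → ◇((¬c ∧ □¬b) ∧ □¬a)), 0
2. □(¬c ∧ □¬b) ∧ ◇□¬a, 0
3. ¬◇((¬c ∧ □¬b) ∧ □¬a), 0
4. □(¬c ∧ □¬b), 0
5. ◇□¬a, 0
6. ¬((¬c ∧ □¬b) ∧ □¬a), 0
7. ¬c ∧ □¬b, 0
8. ¬c, 0
9. □¬b, 0
10. ¬b, 0
11. ¬□¬a, 0
12. □¬a, 1
13. ¬((¬c ∧ □¬b) ∧ □¬a), 1
14. ¬c ∧ □¬b, 1
15. ¬c, 1
16. □¬b, 1
17. ¬b, 1
18. ¬a, 0
19. ¬a, 1
20. ¬(¬c ∧ □¬b), 1
21. ¬□¬b, 1
22. a, 2
23. ¬((¬c ∧ □¬b) ∧ □¬a), 2
24. ¬c ∧ □¬b, 2
25. ¬c, 2
26. □¬b, 2
27. ¬b, 2
28. ¬(¬c ∧ □¬b), 2
29. ¬□¬b, 2
30. b, 3
31. ¬a, 3
32. ¬b, 3
Accessibility: 0R0, 0R1, 0R2, 1R0, 1R1, 1R3, 2R0, 2R2, 3R1, 3R3
Branch closes: b and ¬b both at 3.
All branches of the negation close; one closing branch shown above.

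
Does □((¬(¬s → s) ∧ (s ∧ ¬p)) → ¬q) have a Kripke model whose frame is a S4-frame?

1. □((¬(¬s → s) ∧ (s ∧ ¬p)) → ¬q), u
2. (¬(¬s → s) ∧ (s ∧ ¬p)) → ¬q, u
3. ¬q, u
Accessibility: uRu

Satisfiable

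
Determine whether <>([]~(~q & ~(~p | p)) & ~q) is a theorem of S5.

Tableau for the negation ~<>([]~(~q & ~(~p | p)) & ~q):
1. ~<>([]~(~q & ~(~p | p)) & ~q), 0
2. ~([]~(~q & ~(~p | p)) & ~q), 0
3. q, 0
Accessibility: 0R0
The negation has an open branch (countermodel exists).

No, not valid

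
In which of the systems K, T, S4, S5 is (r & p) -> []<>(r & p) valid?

S4-tableau for the negation ~((r & p) -> []<>(r & p)):
1. ~((r & p) -> []<>(r & p)), w0
2. r & p, w0   [~->-rule on 1]
3. ~[]<>(r & p), w0   [~->-rule on 1]
4. r, w0   [&-rule on 2]
5. p, w0   [&-rule on 2]
6. ~<>(r & p), w1   [~[]-rule on 3: fresh world w1, w0Rw1]
7. ~(r & p), w1   [~<>-rule on 6 via w1Rw1]
8. ~p, w1   [~&-rule on 7 (branches; this branch)]
Accessibility: w0Rw0, w0Rw1, w1Rw1
Complete open branch: countermodel on an S4-frame, so not valid in S4, nor in K, T (the same frame is also a K-frame and a T-frame).
S5-tableau for the negation ~((r & p) -> []<>(r & p)):
1. ~((r & p) -> []<>(r & p)), w0
2. r & p, w0   [~->-rule on 1]
3. ~[]<>(r & p), w0   [~->-rule on 1]
4. r, w0   [&-rule on 2]
5. p, w0   [&-rule on 2]
6. ~<>(r & p), w1   [~[]-rule on 3: fresh world w1, w0Rw1]
7. ~(r & p), w0   [~<>-rule on 6 via w1Rw0]
8. ~(r & p), w1   [~<>-rule on 6 via w1Rw1]
9. ~p, w0   [~&-rule on 7 (branches; this branch)]
Accessibility: w0Rw0, w0Rw1, w1Rw0, w1Rw1
Branch closes: p and ~p both at w0.
Every branch closes (one shown): valid in S5.

S5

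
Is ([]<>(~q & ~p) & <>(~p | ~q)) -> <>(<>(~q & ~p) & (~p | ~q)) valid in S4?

Tableau for the negation ~(([]<>(~q & ~p) & <>(~p | ~q)) -> <>(<>(~q & ~p) & (~p | ~q))):
1. ~(([]<>(~q & ~p) & <>(~p | ~q)) -> <>(<>(~q & ~p) & (~p | ~q))), u
2. []<>(~q & ~p) & <>(~p | ~q), u
3. ~<>(<>(~q & ~p) & (~p | ~q)), u
4. []<>(~q & ~p), u
5. <>(~p | ~q), u
6. ~(<>(~q & ~p) & (~p | ~q)), u
7. <>(~q & ~p), u
8. ~<>(~q & ~p), u
9. ~(~q & ~p), u
10. p, u
11. ~p | ~q, v
12. ~(<>(~q & ~p) & (~p | ~q)), v
13. <>(~q & ~p), v
14. ~(~q & ~p), v
15. ~q, v
16. ~<>(~q & ~p), v
17. p, v
18. ~q & ~p, w
19. ~q, w
20. ~p, w
21. ~(<>(~q & ~p) & (~p | ~q)), w
22. <>(~q & ~p), w
23. ~(~q & ~p), w
24. ~(~p | ~q), w
25. p, w
26. q, w
Accessibility: uRu, uRv, uRw, vRv, wRw
Branch closes: p and ~p both at w.
Every branch of the negation's tableau closes; the branch above is one of them.

Valid in S4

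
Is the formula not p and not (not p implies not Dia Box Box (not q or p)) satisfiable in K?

Satisfiable

1. not p and not (not p implies not Dia Box Box (not q or p)), w0
2. not p, w0   [and-rule on 1]
3. not (not p implies not Dia Box Box (not q or p)), w0   [and-rule on 1]
4. Dia Box Box (not q or p), w0   [neg-implies-rule on 3]
5. Box Box (not q or p), w1   [Dia-rule on 4: fresh world w1, w0Rw1]
Accessibility: w0Rw1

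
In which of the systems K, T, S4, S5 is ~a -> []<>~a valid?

S5

S4-tableau for the negation ~(~a -> []<>~a):
1. ~(~a -> []<>~a), w0
2. ~a, w0   [~->-rule on 1]
3. ~[]<>~a, w0   [~->-rule on 1]
4. ~<>~a, w1   [~[]-rule on 3: fresh world w1, w0Rw1]
5. a, w1   [~<>-rule on 4 via w1Rw1]
Accessibility: w0Rw0, w0Rw1, w1Rw1
Complete open branch: countermodel on an S4-frame, so not valid in S4, nor in K, T (the same frame is also a K-frame and a T-frame).
S5-tableau for the negation ~(~a -> []<>~a):
1. ~(~a -> []<>~a), w0
2. ~a, w0   [~->-rule on 1]
3. ~[]<>~a, w0   [~->-rule on 1]
4. ~<>~a, w1   [~[]-rule on 3: fresh world w1, w0Rw1]
5. a, w0   [~<>-rule on 4 via w1Rw0]
Accessibility: w0Rw0, w0Rw1, w1Rw0, w1Rw1
Branch closes: a and ~a both at w0.
Every branch closes (one shown): valid in S5.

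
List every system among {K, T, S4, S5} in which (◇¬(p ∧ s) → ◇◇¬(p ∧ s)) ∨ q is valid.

K-tableau for the negation ¬((◇¬(p ∧ s) → ◇◇¬(p ∧ s)) ∨ q):
1. ¬((◇¬(p ∧ s) → ◇◇¬(p ∧ s)) ∨ q), w0
2. ¬(◇¬(p ∧ s) → ◇◇¬(p ∧ s)), w0   [¬∨-rule on 1]
3. ¬q, w0   [¬∨-rule on 1]
4. ◇¬(p ∧ s), w0   [¬→-rule on 2]
5. ¬◇◇¬(p ∧ s), w0   [¬→-rule on 2]
6. ¬(p ∧ s), w1   [◇-rule on 4: fresh world w1, w0Rw1]
7. ¬◇¬(p ∧ s), w1   [¬◇-rule on 5 via w0Rw1]
8. ¬s, w1   [¬∧-rule on 6 (branches; this branch)]
Accessibility: w0Rw1
Complete open branch: countermodel on a K-frame, so not valid in K.
T-tableau for the negation ¬((◇¬(p ∧ s) → ◇◇¬(p ∧ s)) ∨ q):
1. ¬((◇¬(p ∧ s) → ◇◇¬(p ∧ s)) ∨ q), w0
2. ¬(◇¬(p ∧ s) → ◇◇¬(p ∧ s)), w0   [¬∨-rule on 1]
3. ¬q, w0   [¬∨-rule on 1]
4. ◇¬(p ∧ s), w0   [¬→-rule on 2]
5. ¬◇◇¬(p ∧ s), w0   [¬→-rule on 2]
6. ¬◇¬(p ∧ s), w0   [¬◇-rule on 5 via w0Rw0]
7. p ∧ s, w0   [¬◇-rule on 6 via w0Rw0]
8. p, w0   [∧-rule on 7]
9. s, w0   [∧-rule on 7]
10. ¬(p ∧ s), w1   [◇-rule on 4: fresh world w1, w0Rw1]
11. ¬◇¬(p ∧ s), w1   [¬◇-rule on 5 via w0Rw1]
12. p ∧ s, w1   [¬◇-rule on 6 via w0Rw1]
13. p, w1   [∧-rule on 12]
14. s, w1   [∧-rule on 12]
15. ¬s, w1   [¬∧-rule on 10 (branches; this branch)]
Accessibility: w0Rw0, w0Rw1, w1Rw1
Branch closes: s and ¬s both at w1.
Every branch closes (one shown): valid in T, hence also in S4, S5 (every theorem of T is a theorem of S4 and S5).

T, S4, S5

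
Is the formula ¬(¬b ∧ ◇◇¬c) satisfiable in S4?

Satisfiable

1. ¬(¬b ∧ ◇◇¬c), w0
2. ¬◇◇¬c, w0   [¬∧-rule on 1 (branches; this branch)]
3. ¬◇¬c, w0   [¬◇-rule on 2 via w0Rw0]
4. c, w0   [¬◇-rule on 3 via w0Rw0]
Accessibility: w0Rw0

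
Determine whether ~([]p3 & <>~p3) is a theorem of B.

Tableau for the negation []p3 & <>~p3:
1. []p3 & <>~p3, w0
2. []p3, w0   [&-rule on 1]
3. <>~p3, w0   [&-rule on 1]
4. p3, w0   [[]-rule on 2 via w0Rw0]
5. ~p3, w1   [<>-rule on 3: fresh world w1, w0Rw1]
6. p3, w1   [[]-rule on 2 via w0Rw1]
Accessibility: w0Rw0, w0Rw1, w1Rw0, w1Rw1
Branch closes: p3 and ~p3 both at w1.
All branches of the negation close; one closing branch shown above.

Yes, valid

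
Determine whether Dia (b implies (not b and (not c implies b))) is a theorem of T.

Tableau for the negation not Dia (b implies (not b and (not c implies b))):
1. not Dia (b implies (not b and (not c implies b))), 0
2. not (b implies (not b and (not c implies b))), 0
3. b, 0
4. not (not b and (not c implies b)), 0
Accessibility: 0R0
The negation has an open branch (countermodel exists).

Not valid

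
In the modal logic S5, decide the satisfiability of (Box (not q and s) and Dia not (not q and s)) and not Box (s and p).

Unsatisfiable (every branch closes)

1. (Box (not q and s) and Dia not (not q and s)) and not Box (s and p), w0
2. Box (not q and s) and Dia not (not q and s), w0
3. not Box (s and p), w0
4. Box (not q and s), w0
5. Dia not (not q and s), w0
6. not q and s, w0
7. not q, w0
8. s, w0
9. not (s and p), w1
10. not q and s, w1
11. not q, w1
12. s, w1
13. not p, w1
14. not (not q and s), w2
15. not q and s, w2
16. not q, w2
17. s, w2
18. not s, w2
Accessibility: w0Rw0, w0Rw1, w0Rw2, w1Rw0, w1Rw1, w1Rw2, w2Rw0, w2Rw1, w2Rw2
Branch closes: s and not s both at w2.
(One branch shown.) All branches close.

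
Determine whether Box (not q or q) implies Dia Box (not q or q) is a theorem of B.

Valid

Tableau for the negation not (Box (not q or q) implies Dia Box (not q or q)):
1. not (Box (not q or q) implies Dia Box (not q or q)), u
2. Box (not q or q), u   [neg-implies-rule on 1]
3. not Dia Box (not q or q), u   [neg-implies-rule on 1]
4. not q or q, u   [Box-rule on 2 via uRu]
5. not Box (not q or q), u   [neg-Dia-rule on 3 via uRu]
6. q, u   [or-rule on 4 (branches; this branch)]
7. not (not q or q), v   [neg-Box-rule on 5: fresh world v, uRv]
8. q, v   [neg-or-rule on 7]
9. not q, v   [neg-or-rule on 7]
Accessibility: uRu, uRv, vRu, vRv
Branch closes: q and not q both at v.
All branches of the negation close; one closing branch shown above.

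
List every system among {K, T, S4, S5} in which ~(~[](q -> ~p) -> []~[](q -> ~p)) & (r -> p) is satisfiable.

S5-tableau for the formula:
1. ~(~[](q -> ~p) -> []~[](q -> ~p)) & (r -> p), u
2. ~(~[](q -> ~p) -> []~[](q -> ~p)), u
3. r -> p, u
4. ~[](q -> ~p), u
5. ~[]~[](q -> ~p), u
6. p, u
7. ~(q -> ~p), v
8. q, v
9. p, v
10. [](q -> ~p), w
11. q -> ~p, u
12. q -> ~p, v
13. q -> ~p, w
14. ~q, u
15. ~p, v
Accessibility: uRu, uRv, uRw, vRu, vRv, vRw, wRu, wRv, wRw
Branch closes: p and ~p both at v.
Every branch closes (one shown): unsatisfiable in S5.
S4-tableau for the formula:
1. ~(~[](q -> ~p) -> []~[](q -> ~p)) & (r -> p), u
2. ~(~[](q -> ~p) -> []~[](q -> ~p)), u
3. r -> p, u
4. ~[](q -> ~p), u
5. ~[]~[](q -> ~p), u
6. p, u
7. ~(q -> ~p), v
8. q, v
9. p, v
10. [](q -> ~p), w
11. q -> ~p, w
12. ~p, w
Accessibility: uRu, uRv, uRw, vRv, wRw
Complete open branch: satisfiable in S4, hence also in K, T (this S4-model is also a K-model and a T-model).

K, T, S4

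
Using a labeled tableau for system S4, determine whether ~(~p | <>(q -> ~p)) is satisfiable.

1. ~(~p | <>(q -> ~p)), u
2. p, u
3. ~<>(q -> ~p), u
4. ~(q -> ~p), u
5. q, u
Accessibility: uRu

Yes, satisfiable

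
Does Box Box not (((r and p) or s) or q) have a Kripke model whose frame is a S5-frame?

Satisfiable (open branch found)

1. Box Box not (((r and p) or s) or q), 0
2. Box not (((r and p) or s) or q), 0
3. not (((r and p) or s) or q), 0
4. not ((r and p) or s), 0
5. not q, 0
6. not (r and p), 0
7. not s, 0
8. not p, 0
Accessibility: 0R0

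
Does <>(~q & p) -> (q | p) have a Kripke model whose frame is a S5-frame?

Yes, satisfiable

1. <>(~q & p) -> (q | p), w0
2. q | p, w0   [->-rule on 1 (branches; this branch)]
3. p, w0   [|-rule on 2 (branches; this branch)]
Accessibility: w0Rw0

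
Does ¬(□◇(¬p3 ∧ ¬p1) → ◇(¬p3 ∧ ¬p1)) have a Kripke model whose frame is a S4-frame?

No, unsatisfiable

1. ¬(□◇(¬p3 ∧ ¬p1) → ◇(¬p3 ∧ ¬p1)), 0
2. □◇(¬p3 ∧ ¬p1), 0
3. ¬◇(¬p3 ∧ ¬p1), 0
4. ◇(¬p3 ∧ ¬p1), 0
5. ¬(¬p3 ∧ ¬p1), 0
6. p1, 0
7. ¬p3 ∧ ¬p1, 1
8. ¬p3, 1
9. ¬p1, 1
10. ◇(¬p3 ∧ ¬p1), 1
11. ¬(¬p3 ∧ ¬p1), 1
12. p1, 1
Accessibility: 0R0, 0R1, 1R1
Branch closes: p1 and ¬p1 both at 1.
Every branch closes; the branch above is one of them.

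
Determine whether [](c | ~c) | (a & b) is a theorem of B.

Valid

Tableau for the negation ~([](c | ~c) | (a & b)):
1. ~([](c | ~c) | (a & b)), u
2. ~[](c | ~c), u
3. ~(a & b), u
4. ~b, u
5. ~(c | ~c), v
6. ~c, v
7. c, v
Accessibility: uRu, uRv, vRu, vRv
Branch closes: c and ~c both at v.
Every branch of the negation's tableau closes; the branch above is one of them.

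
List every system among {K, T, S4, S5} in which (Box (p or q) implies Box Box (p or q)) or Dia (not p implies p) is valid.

S4-tableau for the negation not ((Box (p or q) implies Box Box (p or q)) or Dia (not p implies p)):
1. not ((Box (p or q) implies Box Box (p or q)) or Dia (not p implies p)), u
2. not (Box (p or q) implies Box Box (p or q)), u   [neg-or-rule on 1]
3. not Dia (not p implies p), u   [neg-or-rule on 1]
4. Box (p or q), u   [neg-implies-rule on 2]
5. not Box Box (p or q), u   [neg-implies-rule on 2]
6. not (not p implies p), u   [neg-Dia-rule on 3 via uRu]
7. not p, u   [neg-implies-rule on 6]
8. p or q, u   [Box-rule on 4 via uRu]
9. q, u   [or-rule on 8 (branches; this branch)]
10. not Box (p or q), v   [neg-Box-rule on 5: fresh world v, uRv]
11. not (not p implies p), v   [neg-Dia-rule on 3 via uRv]
12. not p, v   [neg-implies-rule on 11]
13. p or q, v   [Box-rule on 4 via uRv]
14. q, v   [or-rule on 13 (branches; this branch)]
15. not (p or q), w   [neg-Box-rule on 10: fresh world w, vRw]
16. not p, w   [neg-or-rule on 15]
17. not q, w   [neg-or-rule on 15]
18. not (not p implies p), w   [neg-Dia-rule on 3 via uRw]
19. p or q, w   [Box-rule on 4 via uRw]
20. q, w   [or-rule on 19 (branches; this branch)]
Accessibility: uRu, uRv, uRw, vRv, vRw, wRw
Branch closes: q and not q both at w.
Every branch closes (one shown): valid in S4, hence also in S5 (every theorem of S4 is a theorem of S5).
T-tableau for the negation not ((Box (p or q) implies Box Box (p or q)) or Dia (not p implies p)):
1. not ((Box (p or q) implies Box Box (p or q)) or Dia (not p implies p)), u
2. not (Box (p or q) implies Box Box (p or q)), u   [neg-or-rule on 1]
3. not Dia (not p implies p), u   [neg-or-rule on 1]
4. Box (p or q), u   [neg-implies-rule on 2]
5. not Box Box (p or q), u   [neg-implies-rule on 2]
6. not (not p implies p), u   [neg-Dia-rule on 3 via uRu]
7. not p, u   [neg-implies-rule on 6]
8. p or q, u   [Box-rule on 4 via uRu]
9. q, u   [or-rule on 8 (branches; this branch)]
10. not Box (p or q), v   [neg-Box-rule on 5: fresh world v, uRv]
11. not (not p implies p), v   [neg-Dia-rule on 3 via uRv]
12. not p, v   [neg-implies-rule on 11]
13. p or q, v   [Box-rule on 4 via uRv]
14. q, v   [or-rule on 13 (branches; this branch)]
15. not (p or q), w   [neg-Box-rule on 10: fresh world w, vRw]
16. not p, w   [neg-or-rule on 15]
17. not q, w   [neg-or-rule on 15]
Accessibility: uRu, uRv, vRv, vRw, wRw
Complete open branch: countermodel on a T-frame, so not valid in T, nor in K (the same frame is also a K-frame).

S4, S5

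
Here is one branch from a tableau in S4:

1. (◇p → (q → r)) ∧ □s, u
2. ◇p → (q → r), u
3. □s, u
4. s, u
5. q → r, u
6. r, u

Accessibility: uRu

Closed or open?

No atom appears with both signs at the same world.

Open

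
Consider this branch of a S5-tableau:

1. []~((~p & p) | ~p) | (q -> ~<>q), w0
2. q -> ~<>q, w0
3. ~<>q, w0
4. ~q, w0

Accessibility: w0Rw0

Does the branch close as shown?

Not closed

No atom appears with both signs at the same world.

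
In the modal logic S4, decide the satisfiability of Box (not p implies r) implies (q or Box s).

Satisfiable

1. Box (not p implies r) implies (q or Box s), w0
2. q or Box s, w0
3. Box s, w0
4. s, w0
Accessibility: w0Rw0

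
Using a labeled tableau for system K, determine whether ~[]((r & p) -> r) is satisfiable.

Unsatisfiable

1. ~[]((r & p) -> r), 0
2. ~((r & p) -> r), 1
3. r & p, 1
4. ~r, 1
5. r, 1
6. p, 1
Accessibility: 0R1
Branch closes: r and ~r both at 1.
(One branch shown.) All branches close.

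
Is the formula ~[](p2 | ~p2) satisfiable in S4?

No, unsatisfiable

1. ~[](p2 | ~p2), u
2. ~(p2 | ~p2), v   [~[]-rule on 1: fresh world v, uRv]
3. ~p2, v   [~|-rule on 2]
4. p2, v   [~|-rule on 2]
Accessibility: uRu, uRv, vRv
Branch closes: p2 and ~p2 both at v.
Every branch closes; the branch above is one of them.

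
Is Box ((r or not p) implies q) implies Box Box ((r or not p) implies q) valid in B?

Tableau for the negation not (Box ((r or not p) implies q) implies Box Box ((r or not p) implies q)):
1. not (Box ((r or not p) implies q) implies Box Box ((r or not p) implies q)), u
2. Box ((r or not p) implies q), u   [neg-implies-rule on 1]
3. not Box Box ((r or not p) implies q), u   [neg-implies-rule on 1]
4. (r or not p) implies q, u   [Box-rule on 2 via uRu]
5. q, u   [implies-rule on 4 (branches; this branch)]
6. not Box ((r or not p) implies q), v   [neg-Box-rule on 3: fresh world v, uRv]
7. (r or not p) implies q, v   [Box-rule on 2 via uRv]
8. q, v   [implies-rule on 7 (branches; this branch)]
9. not ((r or not p) implies q), w   [neg-Box-rule on 6: fresh world w, vRw]
10. r or not p, w   [neg-implies-rule on 9]
11. not q, w   [neg-implies-rule on 9]
12. not p, w   [or-rule on 10 (branches; this branch)]
Accessibility: uRu, uRv, vRu, vRv, vRw, wRv, wRw
The negation has an open branch (countermodel exists).

No, not valid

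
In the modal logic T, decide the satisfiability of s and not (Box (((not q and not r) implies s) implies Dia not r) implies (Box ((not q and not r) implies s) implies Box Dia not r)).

No, unsatisfiable

1. s and not (Box (((not q and not r) implies s) implies Dia not r) implies (Box ((not q and not r) implies s) implies Box Dia not r)), 0
2. s, 0
3. not (Box (((not q and not r) implies s) implies Dia not r) implies (Box ((not q and not r) implies s) implies Box Dia not r)), 0
4. Box (((not q and not r) implies s) implies Dia not r), 0
5. not (Box ((not q and not r) implies s) implies Box Dia not r), 0
6. Box ((not q and not r) implies s), 0
7. not Box Dia not r, 0
8. ((not q and not r) implies s) implies Dia not r, 0
9. (not q and not r) implies s, 0
10. Dia not r, 0
11. not (not q and not r), 0
12. r, 0
13. not Dia not r, 1
14. ((not q and not r) implies s) implies Dia not r, 1
15. (not q and not r) implies s, 1
16. r, 1
17. Dia not r, 1
18. not (not q and not r), 1
19. not r, 2
20. ((not q and not r) implies s) implies Dia not r, 2
21. (not q and not r) implies s, 2
22. Dia not r, 2
23. not (not q and not r), 2
24. q, 2
25. not r, 3
26. r, 3
Accessibility: 0R0, 0R1, 0R2, 1R1, 1R3, 2R2, 3R3
Branch closes: r and not r both at 3.
Every branch closes; the branch above is one of them.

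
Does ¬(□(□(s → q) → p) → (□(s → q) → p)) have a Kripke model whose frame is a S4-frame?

1. ¬(□(□(s → q) → p) → (□(s → q) → p)), w0
2. □(□(s → q) → p), w0
3. ¬(□(s → q) → p), w0
4. □(s → q), w0
5. ¬p, w0
6. □(s → q) → p, w0
7. s → q, w0
8. ¬□(s → q), w0
9. q, w0
10. ¬(s → q), w1
11. s, w1
12. ¬q, w1
13. □(s → q) → p, w1
14. s → q, w1
15. p, w1
16. q, w1
Accessibility: w0Rw0, w0Rw1, w1Rw1
Branch closes: q and ¬q both at w1.
(One branch shown.) All branches close.

No, unsatisfiable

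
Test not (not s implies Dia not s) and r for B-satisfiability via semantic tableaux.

1. not (not s implies Dia not s) and r, w0
2. not (not s implies Dia not s), w0
3. r, w0
4. not s, w0
5. not Dia not s, w0
6. s, w0
Accessibility: w0Rw0
Branch closes: s and not s both at w0.
Every branch closes; the branch above is one of them.

Unsatisfiable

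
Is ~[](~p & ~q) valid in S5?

Tableau for the negation [](~p & ~q):
1. [](~p & ~q), w0
2. ~p & ~q, w0
3. ~p, w0
4. ~q, w0
Accessibility: w0Rw0
The negation has an open branch (countermodel exists).

Not valid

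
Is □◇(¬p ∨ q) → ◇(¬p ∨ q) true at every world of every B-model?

Tableau for the negation ¬(□◇(¬p ∨ q) → ◇(¬p ∨ q)):
1. ¬(□◇(¬p ∨ q) → ◇(¬p ∨ q)), w0
2. □◇(¬p ∨ q), w0
3. ¬◇(¬p ∨ q), w0
4. ◇(¬p ∨ q), w0
5. ¬(¬p ∨ q), w0
6. p, w0
7. ¬q, w0
8. ¬p ∨ q, w1
9. ◇(¬p ∨ q), w1
10. ¬(¬p ∨ q), w1
11. p, w1
12. ¬q, w1
13. q, w1
Accessibility: w0Rw0, w0Rw1, w1Rw0, w1Rw1
Branch closes: q and ¬q both at w1.
Every branch of the negation's tableau closes; the branch above is one of them.

Valid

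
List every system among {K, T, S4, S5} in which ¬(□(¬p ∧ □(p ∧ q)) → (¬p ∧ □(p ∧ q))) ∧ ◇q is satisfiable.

K

K-tableau for the formula:
1. ¬(□(¬p ∧ □(p ∧ q)) → (¬p ∧ □(p ∧ q))) ∧ ◇q, u
2. ¬(□(¬p ∧ □(p ∧ q)) → (¬p ∧ □(p ∧ q))), u
3. ◇q, u
4. □(¬p ∧ □(p ∧ q)), u
5. ¬(¬p ∧ □(p ∧ q)), u
6. ¬□(p ∧ q), u
7. q, v
8. ¬p ∧ □(p ∧ q), v
9. ¬p, v
10. □(p ∧ q), v
11. ¬(p ∧ q), w
12. ¬p ∧ □(p ∧ q), w
13. ¬p, w
14. □(p ∧ q), w
15. ¬q, w
Accessibility: uRv, uRw
Complete open branch: satisfiable in K.
T-tableau for the formula:
1. ¬(□(¬p ∧ □(p ∧ q)) → (¬p ∧ □(p ∧ q))) ∧ ◇q, u
2. ¬(□(¬p ∧ □(p ∧ q)) → (¬p ∧ □(p ∧ q))), u
3. ◇q, u
4. □(¬p ∧ □(p ∧ q)), u
5. ¬(¬p ∧ □(p ∧ q)), u
6. ¬p ∧ □(p ∧ q), u
7. ¬p, u
8. □(p ∧ q), u
9. p ∧ q, u
10. p, u
11. q, u
Accessibility: uRu
Branch closes: p and ¬p both at u.
Every branch closes (one shown): unsatisfiable in T, hence also in S4, S5 (every S4/S5-frame is a T-frame).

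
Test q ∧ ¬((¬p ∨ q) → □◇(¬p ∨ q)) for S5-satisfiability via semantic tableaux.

1. q ∧ ¬((¬p ∨ q) → □◇(¬p ∨ q)), 0
2. q, 0
3. ¬((¬p ∨ q) → □◇(¬p ∨ q)), 0
4. ¬p ∨ q, 0
5. ¬□◇(¬p ∨ q), 0
6. ¬◇(¬p ∨ q), 1
7. ¬(¬p ∨ q), 0
8. p, 0
9. ¬q, 0
Accessibility: 0R0, 0R1, 1R0, 1R1
Branch closes: q and ¬q both at 0.
(One branch shown.) All branches close.

Unsatisfiable (every branch closes)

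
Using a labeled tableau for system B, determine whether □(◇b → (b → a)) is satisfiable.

1. □(◇b → (b → a)), u
2. ◇b → (b → a), u
3. b → a, u
4. a, u
Accessibility: uRu

Satisfiable (open branch found)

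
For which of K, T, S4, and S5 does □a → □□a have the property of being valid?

S4, S5

T-tableau for the negation ¬(□a → □□a):
1. ¬(□a → □□a), u
2. □a, u
3. ¬□□a, u
4. a, u
5. ¬□a, v
6. a, v
7. ¬a, w
Accessibility: uRu, uRv, vRv, vRw, wRw
Complete open branch: countermodel on a T-frame, so not valid in T, nor in K (the same frame is also a K-frame).
S4-tableau for the negation ¬(□a → □□a):
1. ¬(□a → □□a), u
2. □a, u
3. ¬□□a, u
4. a, u
5. ¬□a, v
6. a, v
7. ¬a, w
8. a, w
Accessibility: uRu, uRv, uRw, vRv, vRw, wRw
Branch closes: a and ¬a both at w.
Every branch closes (one shown): valid in S4, hence also in S5 (every theorem of S4 is a theorem of S5).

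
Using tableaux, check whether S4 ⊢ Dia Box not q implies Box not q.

Not valid

Tableau for the negation not (Dia Box not q implies Box not q):
1. not (Dia Box not q implies Box not q), w0
2. Dia Box not q, w0
3. not Box not q, w0
4. Box not q, w1
5. not q, w1
6. q, w2
Accessibility: w0Rw0, w0Rw1, w0Rw2, w1Rw1, w2Rw2
The negation has an open branch (countermodel exists).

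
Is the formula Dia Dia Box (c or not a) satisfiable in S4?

1. Dia Dia Box (c or not a), u
2. Dia Box (c or not a), v   [Dia-rule on 1: fresh world v, uRv]
3. Box (c or not a), w   [Dia-rule on 2: fresh world w, vRw]
4. c or not a, w   [Box-rule on 3 via wRw]
5. not a, w   [or-rule on 4 (branches; this branch)]
Accessibility: uRu, uRv, uRw, vRv, vRw, wRw

Satisfiable (open branch found)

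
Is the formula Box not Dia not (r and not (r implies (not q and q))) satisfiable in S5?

Yes, satisfiable

1. Box not Dia not (r and not (r implies (not q and q))), 0
2. not Dia not (r and not (r implies (not q and q))), 0   [Box-rule on 1 via 0R0]
3. r and not (r implies (not q and q)), 0   [neg-Dia-rule on 2 via 0R0]
4. r, 0   [and-rule on 3]
5. not (r implies (not q and q)), 0   [and-rule on 3]
6. not (not q and q), 0   [neg-implies-rule on 5]
7. not q, 0   [neg-and-rule on 6 (branches; this branch)]
Accessibility: 0R0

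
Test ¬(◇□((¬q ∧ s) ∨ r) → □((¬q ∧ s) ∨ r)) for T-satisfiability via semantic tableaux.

1. ¬(◇□((¬q ∧ s) ∨ r) → □((¬q ∧ s) ∨ r)), 0
2. ◇□((¬q ∧ s) ∨ r), 0
3. ¬□((¬q ∧ s) ∨ r), 0
4. □((¬q ∧ s) ∨ r), 1
5. (¬q ∧ s) ∨ r, 1
6. r, 1
7. ¬((¬q ∧ s) ∨ r), 2
8. ¬(¬q ∧ s), 2
9. ¬r, 2
10. ¬s, 2
Accessibility: 0R0, 0R1, 0R2, 1R1, 2R2

Satisfiable (open branch found)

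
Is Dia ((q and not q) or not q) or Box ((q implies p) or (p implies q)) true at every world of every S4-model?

Valid in S4

Tableau for the negation not (Dia ((q and not q) or not q) or Box ((q implies p) or (p implies q))):
1. not (Dia ((q and not q) or not q) or Box ((q implies p) or (p implies q))), w0
2. not Dia ((q and not q) or not q), w0
3. not Box ((q implies p) or (p implies q)), w0
4. not ((q and not q) or not q), w0
5. not (q and not q), w0
6. q, w0
7. not ((q implies p) or (p implies q)), w1
8. not (q implies p), w1
9. not (p implies q), w1
10. q, w1
11. not p, w1
12. p, w1
13. not q, w1
Accessibility: w0Rw0, w0Rw1, w1Rw1
Branch closes: p and not p both at w1.
Every branch of the negation's tableau closes; the branch above is one of them.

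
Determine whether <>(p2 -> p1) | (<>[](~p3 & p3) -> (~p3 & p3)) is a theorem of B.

Yes, valid

Tableau for the negation ~(<>(p2 -> p1) | (<>[](~p3 & p3) -> (~p3 & p3))):
1. ~(<>(p2 -> p1) | (<>[](~p3 & p3) -> (~p3 & p3))), u
2. ~<>(p2 -> p1), u   [~|-rule on 1]
3. ~(<>[](~p3 & p3) -> (~p3 & p3)), u   [~|-rule on 1]
4. <>[](~p3 & p3), u   [~->-rule on 3]
5. ~(~p3 & p3), u   [~->-rule on 3]
6. ~(p2 -> p1), u   [~<>-rule on 2 via uRu]
7. p2, u   [~->-rule on 6]
8. ~p1, u   [~->-rule on 6]
9. ~p3, u   [~&-rule on 5 (branches; this branch)]
10. [](~p3 & p3), v   [<>-rule on 4: fresh world v, uRv]
11. ~(p2 -> p1), v   [~<>-rule on 2 via uRv]
12. p2, v   [~->-rule on 11]
13. ~p1, v   [~->-rule on 11]
14. ~p3 & p3, u   [[]-rule on 10 via vRu]
15. p3, u   [&-rule on 14]
Accessibility: uRu, uRv, vRu, vRv
Branch closes: p3 and ~p3 both at u.
All branches of the negation close; one closing branch shown above.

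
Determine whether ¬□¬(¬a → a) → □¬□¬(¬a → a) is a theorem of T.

Not valid

Tableau for the negation ¬(¬□¬(¬a → a) → □¬□¬(¬a → a)):
1. ¬(¬□¬(¬a → a) → □¬□¬(¬a → a)), 0
2. ¬□¬(¬a → a), 0
3. ¬□¬□¬(¬a → a), 0
4. ¬a → a, 1
5. a, 1
6. □¬(¬a → a), 2
7. ¬(¬a → a), 2
8. ¬a, 2
Accessibility: 0R0, 0R1, 0R2, 1R1, 2R2
The negation has an open branch (countermodel exists).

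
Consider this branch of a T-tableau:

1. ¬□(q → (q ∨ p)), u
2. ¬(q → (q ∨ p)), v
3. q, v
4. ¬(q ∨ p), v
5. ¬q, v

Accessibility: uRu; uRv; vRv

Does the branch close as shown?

Closed

Both q and ¬q appear at v.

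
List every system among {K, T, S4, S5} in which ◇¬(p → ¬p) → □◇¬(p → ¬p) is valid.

S5-tableau for the negation ¬(◇¬(p → ¬p) → □◇¬(p → ¬p)):
1. ¬(◇¬(p → ¬p) → □◇¬(p → ¬p)), 0
2. ◇¬(p → ¬p), 0
3. ¬□◇¬(p → ¬p), 0
4. ¬(p → ¬p), 1
5. p, 1
6. ¬◇¬(p → ¬p), 2
7. p → ¬p, 0
8. p → ¬p, 1
9. p → ¬p, 2
10. ¬p, 0
11. ¬p, 1
Accessibility: 0R0, 0R1, 0R2, 1R0, 1R1, 1R2, 2R0, 2R1, 2R2
Branch closes: p and ¬p both at 1.
Every branch closes (one shown): valid in S5.
S4-tableau for the negation ¬(◇¬(p → ¬p) → □◇¬(p → ¬p)):
1. ¬(◇¬(p → ¬p) → □◇¬(p → ¬p)), 0
2. ◇¬(p → ¬p), 0
3. ¬□◇¬(p → ¬p), 0
4. ¬(p → ¬p), 1
5. p, 1
6. ¬◇¬(p → ¬p), 2
7. p → ¬p, 2
8. ¬p, 2
Accessibility: 0R0, 0R1, 0R2, 1R1, 2R2
Complete open branch: countermodel on an S4-frame, so not valid in S4, nor in K, T (the same frame is also a K-frame and a T-frame).

S5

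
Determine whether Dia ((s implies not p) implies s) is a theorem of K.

Not valid

Tableau for the negation not Dia ((s implies not p) implies s):
1. not Dia ((s implies not p) implies s), 0
The negation has an open branch (countermodel exists).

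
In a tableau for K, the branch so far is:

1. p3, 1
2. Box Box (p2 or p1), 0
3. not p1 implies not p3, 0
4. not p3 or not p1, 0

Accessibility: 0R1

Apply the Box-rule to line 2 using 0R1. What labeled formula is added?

Box (p2 or p1), 1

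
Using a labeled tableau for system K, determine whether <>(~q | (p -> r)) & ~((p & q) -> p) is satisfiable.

1. <>(~q | (p -> r)) & ~((p & q) -> p), w0
2. <>(~q | (p -> r)), w0
3. ~((p & q) -> p), w0
4. p & q, w0
5. ~p, w0
6. p, w0
7. q, w0
Branch closes: p and ~p both at w0.
(One branch shown.) All branches close.

Unsatisfiable (every branch closes)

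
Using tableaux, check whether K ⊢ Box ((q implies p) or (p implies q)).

Tableau for the negation not Box ((q implies p) or (p implies q)):
1. not Box ((q implies p) or (p implies q)), w0
2. not ((q implies p) or (p implies q)), w1   [neg-Box-rule on 1: fresh world w1, w0Rw1]
3. not (q implies p), w1   [neg-or-rule on 2]
4. not (p implies q), w1   [neg-or-rule on 2]
5. q, w1   [neg-implies-rule on 3]
6. not p, w1   [neg-implies-rule on 3]
7. p, w1   [neg-implies-rule on 4]
8. not q, w1   [neg-implies-rule on 4]
Accessibility: w0Rw1
Branch closes: p and not p both at w1.
All branches of the negation close; one closing branch shown above.

Valid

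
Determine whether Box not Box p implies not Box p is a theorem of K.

Invalid (countermodel exists)

Tableau for the negation not (Box not Box p implies not Box p):
1. not (Box not Box p implies not Box p), w0
2. Box not Box p, w0
3. Box p, w0
The negation has an open branch (countermodel exists).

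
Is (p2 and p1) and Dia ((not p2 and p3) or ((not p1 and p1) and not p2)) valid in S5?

No, not valid

Tableau for the negation not ((p2 and p1) and Dia ((not p2 and p3) or ((not p1 and p1) and not p2))):
1. not ((p2 and p1) and Dia ((not p2 and p3) or ((not p1 and p1) and not p2))), u
2. not Dia ((not p2 and p3) or ((not p1 and p1) and not p2)), u
3. not ((not p2 and p3) or ((not p1 and p1) and not p2)), u
4. not (not p2 and p3), u
5. not ((not p1 and p1) and not p2), u
6. not p3, u
7. p2, u
Accessibility: uRu
The negation has an open branch (countermodel exists).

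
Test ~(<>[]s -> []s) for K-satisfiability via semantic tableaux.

Yes, satisfiable

1. ~(<>[]s -> []s), w0
2. <>[]s, w0   [~->-rule on 1]
3. ~[]s, w0   [~->-rule on 1]
4. []s, w1   [<>-rule on 2: fresh world w1, w0Rw1]
5. ~s, w2   [~[]-rule on 3: fresh world w2, w0Rw2]
Accessibility: w0Rw1, w0Rw2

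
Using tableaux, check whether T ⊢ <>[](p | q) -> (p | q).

Not valid

Tableau for the negation ~(<>[](p | q) -> (p | q)):
1. ~(<>[](p | q) -> (p | q)), u
2. <>[](p | q), u   [~->-rule on 1]
3. ~(p | q), u   [~->-rule on 1]
4. ~p, u   [~|-rule on 3]
5. ~q, u   [~|-rule on 3]
6. [](p | q), v   [<>-rule on 2: fresh world v, uRv]
7. p | q, v   [[]-rule on 6 via vRv]
8. q, v   [|-rule on 7 (branches; this branch)]
Accessibility: uRu, uRv, vRv
The negation has an open branch (countermodel exists).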